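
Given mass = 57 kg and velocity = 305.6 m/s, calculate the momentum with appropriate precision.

1.7 × 10^4 kg·m/s

momentum = 57 kg × 305.6 m/s = 17419.2 kg·m/s.
57 has 2 significant figures; 305.6 has 4.
Division/multiplication keeps the fewest: 2 significant figures.
Rounded: 1.7 × 10^4 kg·m/s.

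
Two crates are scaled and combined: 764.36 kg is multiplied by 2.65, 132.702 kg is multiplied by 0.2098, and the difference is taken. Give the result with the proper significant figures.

2.00 × 10^3 kg

764.36 × 2.65 = 2025.554 → 2.03 × 10^3 kg (3 s.f., last digit at the 10^1 place).
132.702 × 0.2098 = 27.8408796 → 27.84 kg (4 s.f., last digit at the 10^-2 place).
Difference: 1997.7131204 kg; keep the coarser place, 10^1.
Result: 2.00 × 10^3 kg.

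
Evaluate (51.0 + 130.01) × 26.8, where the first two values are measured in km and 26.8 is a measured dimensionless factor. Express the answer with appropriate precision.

51.0 km + 130.01 km = 181.01 km; the sum is limited to 1 decimal place (4 s.f.).
Carrying full precision, 181.01 × 26.8 = 4851.068 km; 26.8 has 3 s.f., so the result keeps min(4, 3) = 3 s.f.
Rounded to 3 significant figures: 4.85 × 10^3 km.

4.85 × 10^3 km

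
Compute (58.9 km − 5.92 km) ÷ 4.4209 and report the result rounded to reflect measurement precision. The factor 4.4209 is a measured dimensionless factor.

12.0 km

58.9 km − 5.92 km = 52.98 km; the difference is limited to 1 decimal place (3 s.f.).
Carrying full precision, 52.98 ÷ 4.4209 = 11.9839851614… km; 4.4209 has 5 s.f., so the result keeps min(3, 5) = 3 s.f.
Rounded to 3 significant figures: 12.0 km.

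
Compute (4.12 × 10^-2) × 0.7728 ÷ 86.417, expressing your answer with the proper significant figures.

(4.12 × 10^-2) × 0.7728 ÷ 86.417 = 0.000368438617402…
Multiplication/division keeps the fewest significant figures: 4.12 × 10^-2 → 3 s.f., 0.7728 → 4 s.f., 86.417 → 5 s.f.; limit is 3.
Rounded to 3 significant figures: 3.68 × 10^-4.

3.68 × 10^-4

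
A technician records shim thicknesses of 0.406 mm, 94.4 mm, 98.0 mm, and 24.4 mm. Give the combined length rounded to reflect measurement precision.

2.172 × 10^2 mm

0.406 mm + 94.4 mm + 98.0 mm + 24.4 mm = 217.206 mm.
Addition/subtraction keeps the fewest decimal places: 0.406 → 3 decimal places, 94.4 → 1 decimal place, 98.0 → 1 decimal place, 24.4 → 1 decimal place; limit is 1.
Rounded to 1 decimal place: 2.172 × 10^2 mm.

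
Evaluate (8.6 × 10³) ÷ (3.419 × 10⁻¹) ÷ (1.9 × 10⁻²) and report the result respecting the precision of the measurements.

1.3 × 10⁶

(8.6 × 10³) ÷ (3.419 × 10⁻¹) ÷ (1.9 × 10⁻²) = 1323871.24582…
Multiplication/division keeps the fewest significant figures: 8.6 × 10³ → 2 s.f., 3.419 × 10⁻¹ → 4 s.f., 1.9 × 10⁻² → 2 s.f.; limit is 2.
Rounded to 2 significant figures: 1.3 × 10⁶.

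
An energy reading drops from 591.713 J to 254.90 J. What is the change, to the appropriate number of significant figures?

591.713 J − 254.90 J = 336.813 J.
Addition/subtraction keeps the fewest decimal places: 591.713 → 3 decimal places, 254.90 → 2 decimal places; limit is 2.
Rounded to 2 decimal places: 3.3681 × 10² J.

3.3681 × 10² J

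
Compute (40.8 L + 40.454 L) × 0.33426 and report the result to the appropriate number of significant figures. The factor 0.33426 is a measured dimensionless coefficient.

40.8 L + 40.454 L = 81.254 L; the sum is limited to 1 decimal place (3 s.f.).
Carrying full precision, 81.254 × 0.33426 = 27.15996204 L; 0.33426 has 5 s.f., so the result keeps min(3, 5) = 3 s.f.
Rounded to 3 significant figures: 27.2 L.

27.2 L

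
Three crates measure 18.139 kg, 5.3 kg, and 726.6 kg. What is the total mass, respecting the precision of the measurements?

18.139 kg + 5.3 kg + 726.6 kg = 750.039 kg.
Addition/subtraction keeps the fewest decimal places: 18.139 → 3 decimal places, 5.3 → 1 decimal place, 726.6 → 1 decimal place; limit is 1.
Rounded to 1 decimal place: 750.0 kg.

750.0 kg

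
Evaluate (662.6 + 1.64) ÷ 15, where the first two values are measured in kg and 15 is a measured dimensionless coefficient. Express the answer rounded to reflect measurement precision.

662.6 kg + 1.64 kg = 664.24 kg; the sum is limited to 1 decimal place (4 s.f.).
Carrying full precision, 664.24 ÷ 15 = 44.2826666667… kg; 15 has 2 s.f., so the result keeps min(4, 2) = 2 s.f.
Rounded to 2 significant figures: 44 kg.

44 kg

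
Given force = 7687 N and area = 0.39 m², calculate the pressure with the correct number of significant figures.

pressure = 7687 N ÷ 0.39 m² = 19710.2564103… Pa.
7687 has 4 significant figures; 0.39 has 2.
Division/multiplication keeps the fewest: 2 significant figures.
Rounded: 2.0 × 10⁴ Pa.

2.0 × 10⁴ Pa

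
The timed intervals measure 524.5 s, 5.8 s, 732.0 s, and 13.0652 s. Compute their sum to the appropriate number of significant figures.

1275.4 s

524.5 s + 5.8 s + 732.0 s + 13.0652 s = 1275.3652 s.
Addition/subtraction keeps the fewest decimal places: 524.5 → 1 decimal place, 5.8 → 1 decimal place, 732.0 → 1 decimal place, 13.0652 → 4 decimal places; limit is 1.
Rounded to 1 decimal place: 1275.4 s.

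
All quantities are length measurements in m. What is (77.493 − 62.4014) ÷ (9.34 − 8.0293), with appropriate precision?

11.5

77.493 − 62.4014 = 15.0916, limited to 3 d.p. → 5 s.f.; 9.34 − 8.0293 = 1.3107, limited to 2 d.p. → 3 s.f.
Carrying full precision, 15.0916 ÷ 1.3107 = 11.5141527428…; keep min(5, 3) = 3 s.f.
Rounded to 3 significant figures: 11.5.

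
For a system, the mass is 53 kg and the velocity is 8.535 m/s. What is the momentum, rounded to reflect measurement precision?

4.5 × 10^2 kg·m/s

momentum = 53 kg × 8.535 m/s = 452.355 kg·m/s.
53 has 2 significant figures; 8.535 has 4.
Division/multiplication keeps the fewest: 2 significant figures.
Rounded: 4.5 × 10^2 kg·m/s.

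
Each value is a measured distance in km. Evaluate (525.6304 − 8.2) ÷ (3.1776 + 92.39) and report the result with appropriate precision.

525.6304 − 8.2 = 517.4304, limited to 1 d.p. → 4 s.f.; 3.1776 + 92.39 = 95.5676, limited to 2 d.p. → 4 s.f.
Carrying full precision, 517.4304 ÷ 95.5676 = 5.41428685036…; keep min(4, 4) = 4 s.f.
Rounded to 4 significant figures: 5.414.

5.414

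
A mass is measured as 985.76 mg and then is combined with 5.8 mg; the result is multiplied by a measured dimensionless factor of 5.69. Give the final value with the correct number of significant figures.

5.64 × 10³ mg

985.76 mg + 5.8 mg = 991.56 mg; the sum is limited to 1 decimal place (4 s.f.).
Carrying full precision, 991.56 × 5.69 = 5641.9764 mg; 5.69 has 3 s.f., so the result keeps min(4, 3) = 3 s.f.
Rounded to 3 significant figures: 5.64 × 10³ mg.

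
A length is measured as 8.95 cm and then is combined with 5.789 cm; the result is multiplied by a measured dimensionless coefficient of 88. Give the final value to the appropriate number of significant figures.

8.95 cm + 5.789 cm = 14.739 cm; the sum is limited to 2 decimal places (4 s.f.).
Carrying full precision, 14.739 × 88 = 1297.032 cm; 88 has 2 s.f., so the result keeps min(4, 2) = 2 s.f.
Rounded to 2 significant figures: 1.3 × 10³ cm.

1.3 × 10³ cm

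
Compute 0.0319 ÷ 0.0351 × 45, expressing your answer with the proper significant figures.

0.0319 ÷ 0.0351 × 45 = 40.8974358974…
Multiplication/division keeps the fewest significant figures: 0.0319 → 3 s.f., 0.0351 → 3 s.f., 45 → 2 s.f.; limit is 2.
Rounded to 2 significant figures: 41.

41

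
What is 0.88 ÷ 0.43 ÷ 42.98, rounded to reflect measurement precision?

0.048

0.88 ÷ 0.43 ÷ 42.98 = 0.0476154403887…
Multiplication/division keeps the fewest significant figures: 0.88 → 2 s.f., 0.43 → 2 s.f., 42.98 → 4 s.f.; limit is 2.
Rounded to 2 significant figures: 0.048.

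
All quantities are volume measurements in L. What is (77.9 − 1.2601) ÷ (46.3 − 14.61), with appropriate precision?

2.42

77.9 − 1.2601 = 76.6399, limited to 1 d.p. → 3 s.f.; 46.3 − 14.61 = 31.69, limited to 1 d.p. → 3 s.f.
Carrying full precision, 76.6399 ÷ 31.69 = 2.41842537078…; keep min(3, 3) = 3 s.f.
Rounded to 3 significant figures: 2.42.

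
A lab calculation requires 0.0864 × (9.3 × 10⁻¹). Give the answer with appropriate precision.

0.0864 × (9.3 × 10⁻¹) = 0.080352
Multiplication/division keeps the fewest significant figures: 0.0864 → 3 s.f., 9.3 × 10⁻¹ → 2 s.f.; limit is 2.
Rounded to 2 significant figures: 0.080.

0.080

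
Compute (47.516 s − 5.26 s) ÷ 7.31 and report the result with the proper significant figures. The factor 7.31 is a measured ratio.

5.78 s

47.516 s − 5.26 s = 42.256 s; the difference is limited to 2 decimal places (4 s.f.).
Carrying full precision, 42.256 ÷ 7.31 = 5.7805745554… s; 7.31 has 3 s.f., so the result keeps min(4, 3) = 3 s.f.
Rounded to 3 significant figures: 5.78 s.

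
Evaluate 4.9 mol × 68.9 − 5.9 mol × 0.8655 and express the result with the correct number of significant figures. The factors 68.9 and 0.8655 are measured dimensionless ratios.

3.3 × 10² mol

4.9 × 68.9 = 337.61 → 3.4 × 10² mol (2 s.f., last digit at the 10^1 place).
5.9 × 0.8655 = 5.10645 → 5.1 mol (2 s.f., last digit at the 10^-1 place).
Difference: 332.50355 mol; keep the coarser place, 10^1.
Result: 3.3 × 10² mol.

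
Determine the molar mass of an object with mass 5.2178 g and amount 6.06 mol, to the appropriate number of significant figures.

molar mass = 5.2178 g ÷ 6.06 mol = 0.86102310231… g/mol.
5.2178 has 5 significant figures; 6.06 has 3.
Division/multiplication keeps the fewest: 3 significant figures.
Rounded: 0.861 g/mol.

0.861 g/mol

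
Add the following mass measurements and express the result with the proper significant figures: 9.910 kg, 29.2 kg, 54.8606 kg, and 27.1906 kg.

9.910 kg + 29.2 kg + 54.8606 kg + 27.1906 kg = 121.1612 kg.
Addition/subtraction keeps the fewest decimal places: 9.910 → 3 decimal places, 29.2 → 1 decimal place, 54.8606 → 4 decimal places, 27.1906 → 4 decimal places; limit is 1.
Rounded to 1 decimal place: 121.2 kg.

121.2 kg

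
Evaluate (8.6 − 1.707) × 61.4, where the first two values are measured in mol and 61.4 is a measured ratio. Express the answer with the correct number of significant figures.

4.2 × 10^2 mol

8.6 mol − 1.707 mol = 6.893 mol; the difference is limited to 1 decimal place (2 s.f.).
Carrying full precision, 6.893 × 61.4 = 423.2302 mol; 61.4 has 3 s.f., so the result keeps min(2, 3) = 2 s.f.
Rounded to 2 significant figures: 4.2 × 10^2 mol.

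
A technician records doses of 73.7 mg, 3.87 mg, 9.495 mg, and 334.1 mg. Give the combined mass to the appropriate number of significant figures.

73.7 mg + 3.87 mg + 9.495 mg + 334.1 mg = 421.165 mg.
Addition/subtraction keeps the fewest decimal places: 73.7 → 1 decimal place, 3.87 → 2 decimal places, 9.495 → 3 decimal places, 334.1 → 1 decimal place; limit is 1.
Rounded to 1 decimal place: 421.2 mg.

421.2 mg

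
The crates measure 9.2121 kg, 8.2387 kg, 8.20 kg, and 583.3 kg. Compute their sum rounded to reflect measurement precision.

609.0 kg

9.2121 kg + 8.2387 kg + 8.20 kg + 583.3 kg = 608.9508 kg.
Addition/subtraction keeps the fewest decimal places: 9.2121 → 4 decimal places, 8.2387 → 4 decimal places, 8.20 → 2 decimal places, 583.3 → 1 decimal place; limit is 1.
Rounded to 1 decimal place: 609.0 kg.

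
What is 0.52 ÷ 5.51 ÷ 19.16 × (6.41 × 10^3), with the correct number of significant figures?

32

0.52 ÷ 5.51 ÷ 19.16 × (6.41 × 10^3) = 31.572885132…
Multiplication/division keeps the fewest significant figures: 0.52 → 2 s.f., 5.51 → 3 s.f., 19.16 → 4 s.f., 6.41 × 10^3 → 3 s.f.; limit is 2.
Rounded to 2 significant figures: 32.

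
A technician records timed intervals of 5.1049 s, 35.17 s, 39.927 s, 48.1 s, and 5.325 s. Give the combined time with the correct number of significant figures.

5.1049 s + 35.17 s + 39.927 s + 48.1 s + 5.325 s = 133.6269 s.
Addition/subtraction keeps the fewest decimal places: 5.1049 → 4 decimal places, 35.17 → 2 decimal places, 39.927 → 3 decimal places, 48.1 → 1 decimal place, 5.325 → 3 decimal places; limit is 1.
Rounded to 1 decimal place: 133.6 s.

133.6 s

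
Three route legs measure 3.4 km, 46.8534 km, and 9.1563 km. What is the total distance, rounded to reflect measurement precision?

3.4 km + 46.8534 km + 9.1563 km = 59.4097 km.
Addition/subtraction keeps the fewest decimal places: 3.4 → 1 decimal place, 46.8534 → 4 decimal places, 9.1563 → 4 decimal places; limit is 1.
Rounded to 1 decimal place: 59.4 km.

59.4 km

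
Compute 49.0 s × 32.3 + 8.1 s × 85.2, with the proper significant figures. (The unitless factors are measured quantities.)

49.0 × 32.3 = 1582.7 → 1.58 × 10³ s (3 s.f., last digit at the 10^1 place).
8.1 × 85.2 = 690.12 → 6.9 × 10² s (2 s.f., last digit at the 10^1 place).
Sum: 2272.82 s; keep the coarser place, 10^1.
Result: 2.27 × 10³ s.

2.27 × 10³ s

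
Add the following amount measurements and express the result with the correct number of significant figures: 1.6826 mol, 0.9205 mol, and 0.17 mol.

1.6826 mol + 0.9205 mol + 0.17 mol = 2.7731 mol.
Addition/subtraction keeps the fewest decimal places: 1.6826 → 4 decimal places, 0.9205 → 4 decimal places, 0.17 → 2 decimal places; limit is 2.
Rounded to 2 decimal places: 2.77 mol.

2.77 mol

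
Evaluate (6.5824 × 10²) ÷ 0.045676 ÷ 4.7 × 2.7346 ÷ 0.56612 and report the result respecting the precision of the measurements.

(6.5824 × 10²) ÷ 0.045676 ÷ 4.7 × 2.7346 ÷ 0.56612 = 14810.9753541…
Multiplication/division keeps the fewest significant figures: 6.5824 × 10² → 5 s.f., 0.045676 → 5 s.f., 4.7 → 2 s.f., 2.7346 → 5 s.f., 0.56612 → 5 s.f.; limit is 2.
Rounded to 2 significant figures: 1.5 × 10⁴.

1.5 × 10⁴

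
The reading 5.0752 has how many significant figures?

5.0752: zeros between nonzero digits are significant.

5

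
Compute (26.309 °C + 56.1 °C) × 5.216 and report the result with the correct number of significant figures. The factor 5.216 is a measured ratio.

26.309 °C + 56.1 °C = 82.409 °C; the sum is limited to 1 decimal place (3 s.f.).
Carrying full precision, 82.409 × 5.216 = 429.845344 °C; 5.216 has 4 s.f., so the result keeps min(3, 4) = 3 s.f.
Rounded to 3 significant figures: 4.30 × 10² °C.

4.30 × 10² °C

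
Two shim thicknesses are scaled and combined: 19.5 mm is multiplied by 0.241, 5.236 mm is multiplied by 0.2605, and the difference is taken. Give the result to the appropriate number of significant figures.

3.34 mm

19.5 × 0.241 = 4.6995 → 4.70 mm (3 s.f., last digit at the 10^-2 place).
5.236 × 0.2605 = 1.363978 → 1.364 mm (4 s.f., last digit at the 10^-3 place).
Difference: 3.335522 mm; keep the coarser place, 10^-2.
Result: 3.34 mm.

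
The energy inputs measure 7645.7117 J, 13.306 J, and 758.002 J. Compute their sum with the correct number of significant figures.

7645.7117 J + 13.306 J + 758.002 J = 8417.0197 J.
Addition/subtraction keeps the fewest decimal places: 7645.7117 → 4 decimal places, 13.306 → 3 decimal places, 758.002 → 3 decimal places; limit is 3.
Rounded to 3 decimal places: 8417.020 J.

8417.020 J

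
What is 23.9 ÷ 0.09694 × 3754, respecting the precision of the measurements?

9.26 × 10⁵

23.9 ÷ 0.09694 × 3754 = 925527.130184…
Multiplication/division keeps the fewest significant figures: 23.9 → 3 s.f., 0.09694 → 4 s.f., 3754 → 4 s.f.; limit is 3.
Rounded to 3 significant figures: 9.26 × 10⁵.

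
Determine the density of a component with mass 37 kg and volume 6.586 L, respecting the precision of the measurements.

density = 37 kg ÷ 6.586 L = 5.61797752809… kg/L.
37 has 2 significant figures; 6.586 has 4.
Division/multiplication keeps the fewest: 2 significant figures.
Rounded: 5.6 kg/L.

5.6 kg/L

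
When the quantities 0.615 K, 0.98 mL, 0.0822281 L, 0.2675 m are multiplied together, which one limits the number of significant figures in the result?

0.615 K → 3 s.f.; 0.98 mL → 2 s.f.; 0.0822281 L → 6 s.f.; 0.2675 m → 4 s.f.
The fewest is 2 significant figures, from 0.98 mL.

0.98 mL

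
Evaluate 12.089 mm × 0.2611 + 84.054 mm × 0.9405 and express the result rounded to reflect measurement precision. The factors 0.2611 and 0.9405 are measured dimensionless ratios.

82.21 mm

12.089 × 0.2611 = 3.1564379 → 3.156 mm (4 s.f., last digit at the 10^-3 place).
84.054 × 0.9405 = 79.052787 → 79.05 mm (4 s.f., last digit at the 10^-2 place).
Sum: 82.2092249 mm; keep the coarser place, 10^-2.
Result: 82.21 mm.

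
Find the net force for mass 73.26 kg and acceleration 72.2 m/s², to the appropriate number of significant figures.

5.29 × 10^3 N

net force = 73.26 kg × 72.2 m/s² = 5289.372 N.
73.26 has 4 significant figures; 72.2 has 3.
Division/multiplication keeps the fewest: 3 significant figures.
Rounded: 5.29 × 10^3 N.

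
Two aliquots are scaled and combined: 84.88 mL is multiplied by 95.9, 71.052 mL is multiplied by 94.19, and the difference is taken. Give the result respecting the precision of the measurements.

1.45 × 10^3 mL

84.88 × 95.9 = 8139.992 → 8.14 × 10^3 mL (3 s.f., last digit at the 10^1 place).
71.052 × 94.19 = 6692.38788 → 6692 mL (4 s.f., last digit at the 10^0 place).
Difference: 1447.60412 mL; keep the coarser place, 10^1.
Result: 1.45 × 10^3 mL.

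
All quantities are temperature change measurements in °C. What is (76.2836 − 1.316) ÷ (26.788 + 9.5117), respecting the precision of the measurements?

76.2836 − 1.316 = 74.9676, limited to 3 d.p. → 5 s.f.; 26.788 + 9.5117 = 36.2997, limited to 3 d.p. → 5 s.f.
Carrying full precision, 74.9676 ÷ 36.2997 = 2.0652402086…; keep min(5, 5) = 5 s.f.
Rounded to 5 significant figures: 2.0652.

2.0652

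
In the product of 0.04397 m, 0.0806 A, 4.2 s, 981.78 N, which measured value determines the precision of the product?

4.2 s

0.04397 m → 4 s.f.; 0.0806 A → 3 s.f.; 4.2 s → 2 s.f.; 981.78 N → 5 s.f.
The fewest is 2 significant figures, from 4.2 s.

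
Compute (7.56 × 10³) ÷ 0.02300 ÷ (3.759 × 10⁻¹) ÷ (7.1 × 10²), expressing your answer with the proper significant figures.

1.2 × 10³

(7.56 × 10³) ÷ 0.02300 ÷ (3.759 × 10⁻¹) ÷ (7.1 × 10²) = 1231.58186427…
Multiplication/division keeps the fewest significant figures: 7.56 × 10³ → 3 s.f., 0.02300 → 4 s.f., 3.759 × 10⁻¹ → 4 s.f., 7.1 × 10² → 2 s.f.; limit is 2.
Rounded to 2 significant figures: 1.2 × 10³.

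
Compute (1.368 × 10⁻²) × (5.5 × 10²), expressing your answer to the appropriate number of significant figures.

7.5

(1.368 × 10⁻²) × (5.5 × 10²) = 7.524
Multiplication/division keeps the fewest significant figures: 1.368 × 10⁻² → 4 s.f., 5.5 × 10² → 2 s.f.; limit is 2.
Rounded to 2 significant figures: 7.5.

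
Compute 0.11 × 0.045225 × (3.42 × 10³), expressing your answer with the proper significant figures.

0.11 × 0.045225 × (3.42 × 10³) = 17.013645
Multiplication/division keeps the fewest significant figures: 0.11 → 2 s.f., 0.045225 → 5 s.f., 3.42 × 10³ → 3 s.f.; limit is 2.
Rounded to 2 significant figures: 17.

17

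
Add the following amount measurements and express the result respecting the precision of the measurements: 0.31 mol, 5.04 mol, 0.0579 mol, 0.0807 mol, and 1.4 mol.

6.9 mol

0.31 mol + 5.04 mol + 0.0579 mol + 0.0807 mol + 1.4 mol = 6.8886 mol.
Addition/subtraction keeps the fewest decimal places: 0.31 → 2 decimal places, 5.04 → 2 decimal places, 0.0579 → 4 decimal places, 0.0807 → 4 decimal places, 1.4 → 1 decimal place; limit is 1.
Rounded to 1 decimal place: 6.9 mol.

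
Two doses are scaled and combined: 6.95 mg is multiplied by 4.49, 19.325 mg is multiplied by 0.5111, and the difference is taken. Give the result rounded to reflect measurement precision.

21.3 mg

6.95 × 4.49 = 31.2055 → 31.2 mg (3 s.f., last digit at the 10^-1 place).
19.325 × 0.5111 = 9.8770075 → 9.877 mg (4 s.f., last digit at the 10^-3 place).
Difference: 21.3284925 mg; keep the coarser place, 10^-1.
Result: 21.3 mg.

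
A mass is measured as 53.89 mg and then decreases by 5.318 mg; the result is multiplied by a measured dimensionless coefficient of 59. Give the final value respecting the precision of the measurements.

2.9 × 10^3 mg

53.89 mg − 5.318 mg = 48.572 mg; the difference is limited to 2 decimal places (4 s.f.).
Carrying full precision, 48.572 × 59 = 2865.748 mg; 59 has 2 s.f., so the result keeps min(4, 2) = 2 s.f.
Rounded to 2 significant figures: 2.9 × 10^3 mg.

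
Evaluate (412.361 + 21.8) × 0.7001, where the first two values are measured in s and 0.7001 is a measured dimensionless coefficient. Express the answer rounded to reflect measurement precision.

412.361 s + 21.8 s = 434.161 s; the sum is limited to 1 decimal place (4 s.f.).
Carrying full precision, 434.161 × 0.7001 = 303.9561161 s; 0.7001 has 4 s.f., so the result keeps min(4, 4) = 4 s.f.
Rounded to 4 significant figures: 304.0 s.

304.0 s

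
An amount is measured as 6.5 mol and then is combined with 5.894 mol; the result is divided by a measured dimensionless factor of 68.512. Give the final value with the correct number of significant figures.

6.5 mol + 5.894 mol = 12.394 mol; the sum is limited to 1 decimal place (3 s.f.).
Carrying full precision, 12.394 ÷ 68.512 = 0.1809026156… mol; 68.512 has 5 s.f., so the result keeps min(3, 5) = 3 s.f.
Rounded to 3 significant figures: 0.181 mol.

0.181 mol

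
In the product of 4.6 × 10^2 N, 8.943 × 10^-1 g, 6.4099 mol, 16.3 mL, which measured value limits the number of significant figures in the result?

4.6 × 10^2 N

4.6 × 10^2 N → 2 s.f.; 8.943 × 10^-1 g → 4 s.f.; 6.4099 mol → 5 s.f.; 16.3 mL → 3 s.f.
The fewest is 2 significant figures, from 4.6 × 10^2 N.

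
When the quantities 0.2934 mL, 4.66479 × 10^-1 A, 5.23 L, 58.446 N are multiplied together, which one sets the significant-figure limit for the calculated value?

0.2934 mL → 4 s.f.; 4.66479 × 10^-1 A → 6 s.f.; 5.23 L → 3 s.f.; 58.446 N → 5 s.f.
The fewest is 3 significant figures, from 5.23 L.

5.23 L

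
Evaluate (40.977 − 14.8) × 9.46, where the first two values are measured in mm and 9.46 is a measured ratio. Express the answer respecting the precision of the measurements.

40.977 mm − 14.8 mm = 26.177 mm; the difference is limited to 1 decimal place (3 s.f.).
Carrying full precision, 26.177 × 9.46 = 247.63442 mm; 9.46 has 3 s.f., so the result keeps min(3, 3) = 3 s.f.
Rounded to 3 significant figures: 2.48 × 10² mm.

2.48 × 10² mm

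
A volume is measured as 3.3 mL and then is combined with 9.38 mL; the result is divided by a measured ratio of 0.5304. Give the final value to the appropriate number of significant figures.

3.3 mL + 9.38 mL = 12.68 mL; the sum is limited to 1 decimal place (3 s.f.).
Carrying full precision, 12.68 ÷ 0.5304 = 23.9064856712… mL; 0.5304 has 4 s.f., so the result keeps min(3, 4) = 3 s.f.
Rounded to 3 significant figures: 23.9 mL.

23.9 mL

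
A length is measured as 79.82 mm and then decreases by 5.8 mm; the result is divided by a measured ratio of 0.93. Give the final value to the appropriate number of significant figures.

80. mm

79.82 mm − 5.8 mm = 74.02 mm; the difference is limited to 1 decimal place (3 s.f.).
Carrying full precision, 74.02 ÷ 0.93 = 79.5913978495… mm; 0.93 has 2 s.f., so the result keeps min(3, 2) = 2 s.f.
Rounded to 2 significant figures: 80. mm.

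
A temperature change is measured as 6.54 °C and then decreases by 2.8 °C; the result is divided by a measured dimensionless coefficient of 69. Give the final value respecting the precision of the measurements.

0.054 °C

6.54 °C − 2.8 °C = 3.74 °C; the difference is limited to 1 decimal place (2 s.f.).
Carrying full precision, 3.74 ÷ 69 = 0.0542028985507… °C; 69 has 2 s.f., so the result keeps min(2, 2) = 2 s.f.
Rounded to 2 significant figures: 0.054 °C.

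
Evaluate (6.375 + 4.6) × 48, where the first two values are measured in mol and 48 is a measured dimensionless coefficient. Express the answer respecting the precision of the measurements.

5.3 × 10² mol

6.375 mol + 4.6 mol = 10.975 mol; the sum is limited to 1 decimal place (3 s.f.).
Carrying full precision, 10.975 × 48 = 526.8 mol; 48 has 2 s.f., so the result keeps min(3, 2) = 2 s.f.
Rounded to 2 significant figures: 5.3 × 10² mol.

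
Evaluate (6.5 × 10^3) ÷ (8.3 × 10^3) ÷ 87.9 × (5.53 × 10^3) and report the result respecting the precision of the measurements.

49

(6.5 × 10^3) ÷ (8.3 × 10^3) ÷ 87.9 × (5.53 × 10^3) = 49.2687473443…
Multiplication/division keeps the fewest significant figures: 6.5 × 10^3 → 2 s.f., 8.3 × 10^3 → 2 s.f., 87.9 → 3 s.f., 5.53 × 10^3 → 3 s.f.; limit is 2.
Rounded to 2 significant figures: 49.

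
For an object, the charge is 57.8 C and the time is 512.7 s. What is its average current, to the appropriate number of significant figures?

0.113 A

average current = 57.8 C ÷ 512.7 s = 0.112736493076… A.
57.8 has 3 significant figures; 512.7 has 4.
Division/multiplication keeps the fewest: 3 significant figures.
Rounded: 0.113 A.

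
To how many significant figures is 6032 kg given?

4

6032: zeros between nonzero digits are significant.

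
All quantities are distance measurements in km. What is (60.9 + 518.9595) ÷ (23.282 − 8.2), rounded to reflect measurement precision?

38.4

60.9 + 518.9595 = 579.8595, limited to 1 d.p. → 4 s.f.; 23.282 − 8.2 = 15.082, limited to 1 d.p. → 3 s.f.
Carrying full precision, 579.8595 ÷ 15.082 = 38.4471223976…; keep min(4, 3) = 3 s.f.
Rounded to 3 significant figures: 38.4.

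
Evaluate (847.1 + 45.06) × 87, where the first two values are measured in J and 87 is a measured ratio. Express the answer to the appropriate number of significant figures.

7.8 × 10^4 J

847.1 J + 45.06 J = 892.16 J; the sum is limited to 1 decimal place (4 s.f.).
Carrying full precision, 892.16 × 87 = 77617.92 J; 87 has 2 s.f., so the result keeps min(4, 2) = 2 s.f.
Rounded to 2 significant figures: 7.8 × 10^4 J.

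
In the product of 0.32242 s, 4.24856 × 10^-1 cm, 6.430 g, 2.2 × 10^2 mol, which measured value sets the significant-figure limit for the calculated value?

0.32242 s → 5 s.f.; 4.24856 × 10^-1 cm → 6 s.f.; 6.430 g → 4 s.f.; 2.2 × 10^2 mol → 2 s.f.
The fewest is 2 significant figures, from 2.2 × 10^2 mol.

2.2 × 10^2 mol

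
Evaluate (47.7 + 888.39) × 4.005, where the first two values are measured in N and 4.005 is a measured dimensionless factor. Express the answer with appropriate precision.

47.7 N + 888.39 N = 936.09 N; the sum is limited to 1 decimal place (4 s.f.).
Carrying full precision, 936.09 × 4.005 = 3749.04045 N; 4.005 has 4 s.f., so the result keeps min(4, 4) = 4 s.f.
Rounded to 4 significant figures: 3.749 × 10³ N.

3.749 × 10³ N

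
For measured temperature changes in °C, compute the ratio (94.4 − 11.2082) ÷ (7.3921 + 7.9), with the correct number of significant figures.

94.4 − 11.2082 = 83.1918, limited to 1 d.p. → 3 s.f.; 7.3921 + 7.9 = 15.2921, limited to 1 d.p. → 3 s.f.
Carrying full precision, 83.1918 ÷ 15.2921 = 5.44018153164…; keep min(3, 3) = 3 s.f.
Rounded to 3 significant figures: 5.44.

5.44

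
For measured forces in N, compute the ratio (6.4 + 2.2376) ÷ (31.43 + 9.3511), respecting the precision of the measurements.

6.4 + 2.2376 = 8.6376, limited to 1 d.p. → 2 s.f.; 31.43 + 9.3511 = 40.7811, limited to 2 d.p. → 4 s.f.
Carrying full precision, 8.6376 ÷ 40.7811 = 0.21180399744…; keep min(2, 4) = 2 s.f.
Rounded to 2 significant figures: 0.21.

0.21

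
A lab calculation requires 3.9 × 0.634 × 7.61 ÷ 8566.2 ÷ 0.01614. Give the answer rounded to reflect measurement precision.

0.14

3.9 × 0.634 × 7.61 ÷ 8566.2 ÷ 0.01614 = 0.136096445102…
Multiplication/division keeps the fewest significant figures: 3.9 → 2 s.f., 0.634 → 3 s.f., 7.61 → 3 s.f., 8566.2 → 5 s.f., 0.01614 → 4 s.f.; limit is 2.
Rounded to 2 significant figures: 0.14.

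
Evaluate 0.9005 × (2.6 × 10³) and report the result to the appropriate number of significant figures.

0.9005 × (2.6 × 10³) = 2341.3
Multiplication/division keeps the fewest significant figures: 0.9005 → 4 s.f., 2.6 × 10³ → 2 s.f.; limit is 2.
Rounded to 2 significant figures: 2.3 × 10³.

2.3 × 10³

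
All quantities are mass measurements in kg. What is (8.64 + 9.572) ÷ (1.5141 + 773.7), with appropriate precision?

0.02349

8.64 + 9.572 = 18.212, limited to 2 d.p. → 4 s.f.; 1.5141 + 773.7 = 775.2141, limited to 1 d.p. → 4 s.f.
Carrying full precision, 18.212 ÷ 775.2141 = 0.0234928647454…; keep min(4, 4) = 4 s.f.
Rounded to 4 significant figures: 0.02349.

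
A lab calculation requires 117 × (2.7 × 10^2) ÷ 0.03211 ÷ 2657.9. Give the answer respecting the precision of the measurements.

3.7 × 10^2

117 × (2.7 × 10^2) ÷ 0.03211 ÷ 2657.9 = 370.14397382…
Multiplication/division keeps the fewest significant figures: 117 → 3 s.f., 2.7 × 10^2 → 2 s.f., 0.03211 → 4 s.f., 2657.9 → 5 s.f.; limit is 2.
Rounded to 2 significant figures: 3.7 × 10^2.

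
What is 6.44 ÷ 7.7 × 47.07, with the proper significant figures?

39

6.44 ÷ 7.7 × 47.07 = 39.3676363636…
Multiplication/division keeps the fewest significant figures: 6.44 → 3 s.f., 7.7 → 2 s.f., 47.07 → 4 s.f.; limit is 2.
Rounded to 2 significant figures: 39.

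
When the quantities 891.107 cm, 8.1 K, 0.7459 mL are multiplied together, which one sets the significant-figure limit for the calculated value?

891.107 cm → 6 s.f.; 8.1 K → 2 s.f.; 0.7459 mL → 4 s.f.
The fewest is 2 significant figures, from 8.1 K.

8.1 K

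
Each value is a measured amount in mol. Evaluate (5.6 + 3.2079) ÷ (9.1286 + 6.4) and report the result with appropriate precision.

5.6 + 3.2079 = 8.8079, limited to 1 d.p. → 2 s.f.; 9.1286 + 6.4 = 15.5286, limited to 1 d.p. → 3 s.f.
Carrying full precision, 8.8079 ÷ 15.5286 = 0.567205028142…; keep min(2, 3) = 2 s.f.
Rounded to 2 significant figures: 0.57.

0.57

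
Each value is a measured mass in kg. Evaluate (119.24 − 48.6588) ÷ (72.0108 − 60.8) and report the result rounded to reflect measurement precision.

6.30

119.24 − 48.6588 = 70.5812, limited to 2 d.p. → 4 s.f.; 72.0108 − 60.8 = 11.2108, limited to 1 d.p. → 3 s.f.
Carrying full precision, 70.5812 ÷ 11.2108 = 6.29582188604…; keep min(4, 3) = 3 s.f.
Rounded to 3 significant figures: 6.30.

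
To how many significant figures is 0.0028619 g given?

0.0028619: leading zeros are not significant.

5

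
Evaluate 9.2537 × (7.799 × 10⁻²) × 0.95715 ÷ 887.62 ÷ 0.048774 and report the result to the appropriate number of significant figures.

9.2537 × (7.799 × 10⁻²) × 0.95715 ÷ 887.62 ÷ 0.048774 = 0.0159558111197…
Multiplication/division keeps the fewest significant figures: 9.2537 → 5 s.f., 7.799 × 10⁻² → 4 s.f., 0.95715 → 5 s.f., 887.62 → 5 s.f., 0.048774 → 5 s.f.; limit is 4.
Rounded to 4 significant figures: 0.01596.

0.01596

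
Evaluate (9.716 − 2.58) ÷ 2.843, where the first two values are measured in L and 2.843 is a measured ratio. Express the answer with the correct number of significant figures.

2.51 L

9.716 L − 2.58 L = 7.136 L; the difference is limited to 2 decimal places (3 s.f.).
Carrying full precision, 7.136 ÷ 2.843 = 2.51002462188… L; 2.843 has 4 s.f., so the result keeps min(3, 4) = 3 s.f.
Rounded to 3 significant figures: 2.51 L.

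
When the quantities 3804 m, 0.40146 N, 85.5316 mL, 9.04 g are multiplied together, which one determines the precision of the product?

9.04 g

3804 m → 4 s.f.; 0.40146 N → 5 s.f.; 85.5316 mL → 6 s.f.; 9.04 g → 3 s.f.
The fewest is 3 significant figures, from 9.04 g.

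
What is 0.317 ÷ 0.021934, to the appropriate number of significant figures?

0.317 ÷ 0.021934 = 14.4524482539…
Multiplication/division keeps the fewest significant figures: 0.317 → 3 s.f., 0.021934 → 5 s.f.; limit is 3.
Rounded to 3 significant figures: 14.5.

14.5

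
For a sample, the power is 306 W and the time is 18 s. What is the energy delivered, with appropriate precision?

energy delivered = 306 W × 18 s = 5508 J.
306 has 3 significant figures; 18 has 2.
Division/multiplication keeps the fewest: 2 significant figures.
Rounded: 5.5 × 10^3 J.

5.5 × 10^3 J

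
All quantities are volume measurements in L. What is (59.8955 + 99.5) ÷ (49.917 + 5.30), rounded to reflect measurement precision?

59.8955 + 99.5 = 159.3955, limited to 1 d.p. → 4 s.f.; 49.917 + 5.30 = 55.217, limited to 2 d.p. → 4 s.f.
Carrying full precision, 159.3955 ÷ 55.217 = 2.88671061448…; keep min(4, 4) = 4 s.f.
Rounded to 4 significant figures: 2.887.

2.887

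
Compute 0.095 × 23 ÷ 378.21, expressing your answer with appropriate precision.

0.095 × 23 ÷ 378.21 = 0.00577721371725…
Multiplication/division keeps the fewest significant figures: 0.095 → 2 s.f., 23 → 2 s.f., 378.21 → 5 s.f.; limit is 2.
Rounded to 2 significant figures: 0.0058.

0.0058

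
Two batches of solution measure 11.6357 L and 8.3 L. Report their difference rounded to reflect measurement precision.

11.6357 L − 8.3 L = 3.3357 L.
Addition/subtraction keeps the fewest decimal places: 11.6357 → 4 decimal places, 8.3 → 1 decimal place; limit is 1.
Rounded to 1 decimal place: 3.3 L.

3.3 L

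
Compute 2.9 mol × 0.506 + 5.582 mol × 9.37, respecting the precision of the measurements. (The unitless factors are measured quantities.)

2.9 × 0.506 = 1.4674 → 1.5 mol (2 s.f., last digit at the 10^-1 place).
5.582 × 9.37 = 52.30334 → 52.3 mol (3 s.f., last digit at the 10^-1 place).
Sum: 53.77074 mol; keep the coarser place, 10^-1.
Result: 53.8 mol.

53.8 mol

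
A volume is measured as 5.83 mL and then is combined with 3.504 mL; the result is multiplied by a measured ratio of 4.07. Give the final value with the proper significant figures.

38.0 mL

5.83 mL + 3.504 mL = 9.334 mL; the sum is limited to 2 decimal places (3 s.f.).
Carrying full precision, 9.334 × 4.07 = 37.98938 mL; 4.07 has 3 s.f., so the result keeps min(3, 3) = 3 s.f.
Rounded to 3 significant figures: 38.0 mL.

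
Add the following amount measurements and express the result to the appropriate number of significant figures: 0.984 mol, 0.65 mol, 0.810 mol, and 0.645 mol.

0.984 mol + 0.65 mol + 0.810 mol + 0.645 mol = 3.089 mol.
Addition/subtraction keeps the fewest decimal places: 0.984 → 3 decimal places, 0.65 → 2 decimal places, 0.810 → 3 decimal places, 0.645 → 3 decimal places; limit is 2.
Rounded to 2 decimal places: 3.09 mol.

3.09 mol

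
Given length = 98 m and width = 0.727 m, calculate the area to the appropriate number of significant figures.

area = 98 m × 0.727 m = 71.246 m².
98 has 2 significant figures; 0.727 has 3.
Division/multiplication keeps the fewest: 2 significant figures.
Rounded: 71 m².

71 m²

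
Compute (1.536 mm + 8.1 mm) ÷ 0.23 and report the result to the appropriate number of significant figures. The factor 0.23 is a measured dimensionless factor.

1.536 mm + 8.1 mm = 9.636 mm; the sum is limited to 1 decimal place (2 s.f.).
Carrying full precision, 9.636 ÷ 0.23 = 41.8956521739… mm; 0.23 has 2 s.f., so the result keeps min(2, 2) = 2 s.f.
Rounded to 2 significant figures: 42 mm.

42 mm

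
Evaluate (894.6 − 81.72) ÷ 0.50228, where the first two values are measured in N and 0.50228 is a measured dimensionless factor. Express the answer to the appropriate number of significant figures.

894.6 N − 81.72 N = 812.88 N; the difference is limited to 1 decimal place (4 s.f.).
Carrying full precision, 812.88 ÷ 0.50228 = 1618.38018635… N; 0.50228 has 5 s.f., so the result keeps min(4, 5) = 4 s.f.
Rounded to 4 significant figures: 1618 N.

1618 N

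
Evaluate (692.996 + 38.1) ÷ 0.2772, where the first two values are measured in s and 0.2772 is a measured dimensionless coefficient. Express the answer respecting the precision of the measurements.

692.996 s + 38.1 s = 731.096 s; the sum is limited to 1 decimal place (4 s.f.).
Carrying full precision, 731.096 ÷ 0.2772 = 2637.43145743… s; 0.2772 has 4 s.f., so the result keeps min(4, 4) = 4 s.f.
Rounded to 4 significant figures: 2637 s.

2637 s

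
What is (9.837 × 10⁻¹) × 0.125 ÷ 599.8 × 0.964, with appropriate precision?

(9.837 × 10⁻¹) × 0.125 ÷ 599.8 × 0.964 = 0.000197625625208…
Multiplication/division keeps the fewest significant figures: 9.837 × 10⁻¹ → 4 s.f., 0.125 → 3 s.f., 599.8 → 4 s.f., 0.964 → 3 s.f.; limit is 3.
Rounded to 3 significant figures: 1.98 × 10⁻⁴.

1.98 × 10⁻⁴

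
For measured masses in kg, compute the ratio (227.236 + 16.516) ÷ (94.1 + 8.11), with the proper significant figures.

227.236 + 16.516 = 243.752, limited to 3 d.p. → 6 s.f.; 94.1 + 8.11 = 102.21, limited to 1 d.p. → 4 s.f.
Carrying full precision, 243.752 ÷ 102.21 = 2.38481557578…; keep min(6, 4) = 4 s.f.
Rounded to 4 significant figures: 2.385.

2.385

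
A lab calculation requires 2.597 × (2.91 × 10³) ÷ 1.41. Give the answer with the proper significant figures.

5.36 × 10³

2.597 × (2.91 × 10³) ÷ 1.41 = 5359.76595745…
Multiplication/division keeps the fewest significant figures: 2.597 → 4 s.f., 2.91 × 10³ → 3 s.f., 1.41 → 3 s.f.; limit is 3.
Rounded to 3 significant figures: 5.36 × 10³.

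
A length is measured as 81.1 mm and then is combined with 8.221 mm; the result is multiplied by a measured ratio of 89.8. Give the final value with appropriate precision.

81.1 mm + 8.221 mm = 89.321 mm; the sum is limited to 1 decimal place (3 s.f.).
Carrying full precision, 89.321 × 89.8 = 8021.0258 mm; 89.8 has 3 s.f., so the result keeps min(3, 3) = 3 s.f.
Rounded to 3 significant figures: 8.02 × 10^3 mm.

8.02 × 10^3 mm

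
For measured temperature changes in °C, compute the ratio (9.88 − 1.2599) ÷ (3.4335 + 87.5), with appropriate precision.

9.88 − 1.2599 = 8.6201, limited to 2 d.p. → 3 s.f.; 3.4335 + 87.5 = 90.9335, limited to 1 d.p. → 3 s.f.
Carrying full precision, 8.6201 ÷ 90.9335 = 0.0947956473687…; keep min(3, 3) = 3 s.f.
Rounded to 3 significant figures: 0.0948.

0.0948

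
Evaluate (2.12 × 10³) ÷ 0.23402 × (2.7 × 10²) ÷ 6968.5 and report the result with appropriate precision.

(2.12 × 10³) ÷ 0.23402 × (2.7 × 10²) ÷ 6968.5 = 351.000185268…
Multiplication/division keeps the fewest significant figures: 2.12 × 10³ → 3 s.f., 0.23402 → 5 s.f., 2.7 × 10² → 2 s.f., 6968.5 → 5 s.f.; limit is 2.
Rounded to 2 significant figures: 3.5 × 10².

3.5 × 10²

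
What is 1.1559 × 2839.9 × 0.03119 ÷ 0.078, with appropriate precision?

1.1559 × 2839.9 × 0.03119 ÷ 0.078 = 1312.63531267…
Multiplication/division keeps the fewest significant figures: 1.1559 → 5 s.f., 2839.9 → 5 s.f., 0.03119 → 4 s.f., 0.078 → 2 s.f.; limit is 2.
Rounded to 2 significant figures: 1.3 × 10^3.

1.3 × 10^3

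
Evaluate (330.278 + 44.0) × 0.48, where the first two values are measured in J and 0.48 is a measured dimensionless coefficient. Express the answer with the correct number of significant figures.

330.278 J + 44.0 J = 374.278 J; the sum is limited to 1 decimal place (4 s.f.).
Carrying full precision, 374.278 × 0.48 = 179.65344 J; 0.48 has 2 s.f., so the result keeps min(4, 2) = 2 s.f.
Rounded to 2 significant figures: 1.8 × 10² J.

1.8 × 10² J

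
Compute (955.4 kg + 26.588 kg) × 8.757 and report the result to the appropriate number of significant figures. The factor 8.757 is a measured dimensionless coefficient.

955.4 kg + 26.588 kg = 981.988 kg; the sum is limited to 1 decimal place (4 s.f.).
Carrying full precision, 981.988 × 8.757 = 8599.268916 kg; 8.757 has 4 s.f., so the result keeps min(4, 4) = 4 s.f.
Rounded to 4 significant figures: 8599 kg.

8599 kg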